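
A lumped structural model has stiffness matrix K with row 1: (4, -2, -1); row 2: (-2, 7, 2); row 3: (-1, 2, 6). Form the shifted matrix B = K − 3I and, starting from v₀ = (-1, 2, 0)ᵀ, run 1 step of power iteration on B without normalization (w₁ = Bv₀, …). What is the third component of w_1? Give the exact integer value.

5

B = K − 3I has rows (1, -2, -1); (-2, 4, 2); (-1, 2, 3)
w1 = Bv₀ = (1·(-1) + (-2)·2 + (-1)·0; (-2)·(-1) + 4·2 + 2·0; (-1)·(-1) + 2·2 + 3·0) = (-5, 10, 5)
Requested component of w1: 5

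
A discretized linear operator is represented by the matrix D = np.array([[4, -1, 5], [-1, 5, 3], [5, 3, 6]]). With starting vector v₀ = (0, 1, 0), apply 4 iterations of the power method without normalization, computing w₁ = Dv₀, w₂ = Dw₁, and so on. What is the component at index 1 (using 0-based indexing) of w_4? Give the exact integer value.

w1 = Dv₀ = (4·0 + (-1)·1 + 5·0; (-1)·0 + 5·1 + 3·0; 5·0 + 3·1 + 6·0) = (-1, 5, 3)
w2 = Dw1 = (4·(-1) + (-1)·5 + 5·3; (-1)·(-1) + 5·5 + 3·3; 5·(-1) + 3·5 + 6·3) = (6, 35, 28)
w3 = Dw2 = (129, 253, 303)
w4 = Dw3 = (1778, 2045, 3222)
The requested component of w4 is 2045.

2045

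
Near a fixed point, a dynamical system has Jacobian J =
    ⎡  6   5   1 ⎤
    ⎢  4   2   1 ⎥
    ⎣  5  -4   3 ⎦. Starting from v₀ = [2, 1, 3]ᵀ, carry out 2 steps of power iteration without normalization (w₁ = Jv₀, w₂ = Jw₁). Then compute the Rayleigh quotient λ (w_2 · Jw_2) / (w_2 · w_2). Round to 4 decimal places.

w1 = Jv₀ = (20, 13, 15)
w2 = Jw1 = (200, 121, 93)
Jw2 = (1898, 1135, 795)
w2·Jw2 = 200·1898 + 121·1135 + 93·795 = 590870; w2·w2 = 200·200 + 121·121 + 93·93 = 63290
λ ≈ 590870/63290 = 9.3359

9.3359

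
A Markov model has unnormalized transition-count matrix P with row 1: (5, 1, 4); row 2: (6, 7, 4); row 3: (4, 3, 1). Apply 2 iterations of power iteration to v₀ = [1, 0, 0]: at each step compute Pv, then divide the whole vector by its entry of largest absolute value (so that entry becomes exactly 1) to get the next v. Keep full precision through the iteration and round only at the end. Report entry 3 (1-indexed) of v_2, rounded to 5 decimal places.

0.47727

Pv0 = (5.000000, 6.000000, 4.000000); divide by 6.000000 → v1 = (0.833333, 1.000000, 0.666667)
Pv1 = (7.833333, 14.666667, 7.000000); divide by 14.666667 → v2 = (0.534091, 1.000000, 0.477273)
Requested entry of v2: 42/88 = 0.47727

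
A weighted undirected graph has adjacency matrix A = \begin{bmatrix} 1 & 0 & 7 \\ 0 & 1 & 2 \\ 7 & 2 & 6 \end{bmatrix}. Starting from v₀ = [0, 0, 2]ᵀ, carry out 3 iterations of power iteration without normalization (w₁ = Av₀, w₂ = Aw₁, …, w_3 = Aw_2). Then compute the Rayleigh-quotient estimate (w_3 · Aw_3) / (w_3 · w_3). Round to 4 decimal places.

w1 = Av₀ = (1·0 + 0·0 + 7·2; 0·0 + 1·0 + 2·2; 7·0 + 2·0 + 6·2) = (14, 4, 12)
w2 = Aw1 = (1·14 + 0·4 + 7·12; 0·14 + 1·4 + 2·12; 7·14 + 2·4 + 6·12) = (98, 28, 178)
w3 = Aw2 = (1344, 384, 1810)
Aw3 = (14014, 4004, 21036)
w3·Aw3 = 1344·14014 + 384·4004 + 1810·21036 = 58447512; w3·w3 = 1344·1344 + 384·384 + 1810·1810 = 5229892
λ ≈ 58447512/5229892 = 11.1757

λ ≈ 11.1757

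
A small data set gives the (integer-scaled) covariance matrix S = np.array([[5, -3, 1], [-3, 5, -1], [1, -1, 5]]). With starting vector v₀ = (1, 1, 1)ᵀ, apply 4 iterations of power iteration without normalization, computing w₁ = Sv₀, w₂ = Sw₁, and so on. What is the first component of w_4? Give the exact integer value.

1225

w1 = Sv₀ = (3, 1, 5)
w2 = Sw1 = (17, -9, 27)
w3 = Sw2 = (139, -123, 161)
w4 = Sw3 = (1225, -1193, 1067)
The requested component of w4 is 1225.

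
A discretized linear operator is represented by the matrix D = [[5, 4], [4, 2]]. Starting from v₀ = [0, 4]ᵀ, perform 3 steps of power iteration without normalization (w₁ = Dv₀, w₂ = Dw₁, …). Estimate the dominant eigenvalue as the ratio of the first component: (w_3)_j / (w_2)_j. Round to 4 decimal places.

w1 = Dv₀ = (16, 8)
w2 = Dw1 = (112, 80)
w3 = Dw2 = (880, 608)
Ratio at component: 880 / 112 = 7.8571

7.8571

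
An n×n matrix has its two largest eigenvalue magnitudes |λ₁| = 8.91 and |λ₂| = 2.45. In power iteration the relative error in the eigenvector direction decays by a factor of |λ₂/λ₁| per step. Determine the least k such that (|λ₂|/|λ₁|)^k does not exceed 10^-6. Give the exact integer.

|λ₂/λ₁| = 2.45/8.91 = 0.27497
Need k ≥ ln(10^-6) / ln(0.27497) = -13.8155 / -1.2911 ≈ 10.701
Smallest integer k satisfying the bound: 11

11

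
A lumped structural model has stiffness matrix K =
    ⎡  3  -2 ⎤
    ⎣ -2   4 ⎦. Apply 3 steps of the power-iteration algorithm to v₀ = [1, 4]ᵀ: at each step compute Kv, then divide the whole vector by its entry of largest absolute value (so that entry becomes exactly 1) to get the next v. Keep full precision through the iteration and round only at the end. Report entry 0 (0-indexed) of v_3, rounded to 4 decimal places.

-0.7457

Kv0 = (-5.00000, 14.00000); divide by 14.00000 → v1 = (-0.35714, 1.00000)
Kv1 = (-3.07143, 4.71429); divide by 4.71429 → v2 = (-0.65152, 1.00000)
Kv2 = (-3.95455, 5.30303); divide by 5.30303 → v3 = (-0.74571, 1.00000)
Requested entry of v3: -261/350 = -0.7457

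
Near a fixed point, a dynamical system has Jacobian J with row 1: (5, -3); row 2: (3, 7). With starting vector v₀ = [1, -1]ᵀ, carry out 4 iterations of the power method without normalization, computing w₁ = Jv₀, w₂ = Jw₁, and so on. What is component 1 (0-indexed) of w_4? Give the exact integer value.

1712

w1 = Jv₀ = (5·1 + (-3)·(-1); 3·1 + 7·(-1)) = (8, -4)
w2 = Jw1 = (5·8 + (-3)·(-4); 3·8 + 7·(-4)) = (52, -4)
w3 = Jw2 = (272, 128)
w4 = Jw3 = (976, 1712)
The requested component of w4 is 1712.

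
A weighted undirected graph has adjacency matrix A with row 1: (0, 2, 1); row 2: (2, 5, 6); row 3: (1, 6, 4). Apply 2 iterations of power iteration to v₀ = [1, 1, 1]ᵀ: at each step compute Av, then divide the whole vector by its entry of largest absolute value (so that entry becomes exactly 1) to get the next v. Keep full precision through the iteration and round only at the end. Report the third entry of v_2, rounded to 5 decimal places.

Av0 = (3.000000, 13.000000, 11.000000); divide by 13.000000 → v1 = (0.230769, 1.000000, 0.846154)
Av1 = (2.846154, 10.538462, 9.615385); divide by 10.538462 → v2 = (0.270073, 1.000000, 0.912409)
Requested entry of v2: 125/137 = 0.91241

0.91241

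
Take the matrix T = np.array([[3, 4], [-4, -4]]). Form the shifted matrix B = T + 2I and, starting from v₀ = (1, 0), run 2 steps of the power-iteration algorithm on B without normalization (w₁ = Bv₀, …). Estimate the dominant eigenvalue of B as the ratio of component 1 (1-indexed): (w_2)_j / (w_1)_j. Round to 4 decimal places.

B = T + 2I has rows (5, 4); (-4, -2)
w1 = Bv₀ = (5·1 + 4·0; (-4)·1 + (-2)·0) = (5, -4)
w2 = Bw1 = (5·5 + 4·(-4); (-4)·5 + (-2)·(-4)) = (9, -12)
Ratio: 9/5 = 1.8000

μ ≈ 1.8000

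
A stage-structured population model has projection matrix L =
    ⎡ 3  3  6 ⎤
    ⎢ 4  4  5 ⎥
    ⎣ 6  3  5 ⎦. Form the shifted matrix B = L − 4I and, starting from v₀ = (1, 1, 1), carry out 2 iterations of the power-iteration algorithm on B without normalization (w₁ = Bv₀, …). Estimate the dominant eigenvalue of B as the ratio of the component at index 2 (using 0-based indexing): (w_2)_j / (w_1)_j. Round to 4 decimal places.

B = L − 4I has rows (-1, 3, 6); (4, 0, 5); (6, 3, 1)
w1 = Bv₀ = (8, 9, 10)
w2 = Bw1 = (79, 82, 85)
Ratio: 85/10 = 8.5000

μ ≈ 8.5000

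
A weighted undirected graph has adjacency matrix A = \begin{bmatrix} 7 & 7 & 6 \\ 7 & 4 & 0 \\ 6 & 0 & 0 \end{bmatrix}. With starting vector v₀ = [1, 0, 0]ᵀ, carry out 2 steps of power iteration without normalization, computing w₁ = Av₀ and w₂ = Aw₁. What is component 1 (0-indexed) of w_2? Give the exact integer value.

w1 = Av₀ = (7·1 + 7·0 + 6·0; 7·1 + 4·0 + 0·0; 6·1 + 0·0 + 0·0) = (7, 7, 6)
w2 = Aw1 = (7·7 + 7·7 + 6·6; 7·7 + 4·7 + 0·6; 6·7 + 0·7 + 0·6) = (134, 77, 42)
The requested component of w2 is 77.

77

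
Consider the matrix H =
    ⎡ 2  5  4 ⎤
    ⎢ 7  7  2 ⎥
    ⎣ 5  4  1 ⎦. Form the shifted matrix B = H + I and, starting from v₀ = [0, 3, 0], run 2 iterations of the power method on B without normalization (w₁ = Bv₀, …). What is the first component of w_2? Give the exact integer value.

B = H + I has rows (3, 5, 4); (7, 8, 2); (5, 4, 2)
w1 = Bv₀ = (3·0 + 5·3 + 4·0; 7·0 + 8·3 + 2·0; 5·0 + 4·3 + 2·0) = (15, 24, 12)
w2 = Bw1 = (3·15 + 5·24 + 4·12; 7·15 + 8·24 + 2·12; 5·15 + 4·24 + 2·12) = (213, 321, 195)
Requested component of w2: 213

213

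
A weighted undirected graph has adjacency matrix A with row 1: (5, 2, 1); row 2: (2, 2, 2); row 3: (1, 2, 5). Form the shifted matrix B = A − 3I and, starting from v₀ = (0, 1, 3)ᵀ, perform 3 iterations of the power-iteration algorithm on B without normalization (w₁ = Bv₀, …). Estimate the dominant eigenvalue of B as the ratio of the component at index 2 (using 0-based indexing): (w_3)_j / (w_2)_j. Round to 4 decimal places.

B = A − 3I has rows (2, 2, 1); (2, -1, 2); (1, 2, 2)
w1 = Bv₀ = (2·0 + 2·1 + 1·3; 2·0 + (-1)·1 + 2·3; 1·0 + 2·1 + 2·3) = (5, 5, 8)
w2 = Bw1 = (2·5 + 2·5 + 1·8; 2·5 + (-1)·5 + 2·8; 1·5 + 2·5 + 2·8) = (28, 21, 31)
w3 = Bw2 = (129, 97, 132)
Ratio: 132/31 = 4.2581

4.2581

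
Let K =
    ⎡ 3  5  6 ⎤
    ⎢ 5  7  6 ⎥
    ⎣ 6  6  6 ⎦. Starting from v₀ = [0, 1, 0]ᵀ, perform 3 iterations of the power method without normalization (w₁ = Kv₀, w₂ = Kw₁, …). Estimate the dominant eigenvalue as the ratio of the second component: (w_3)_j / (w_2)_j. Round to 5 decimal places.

λ ≈ 16.80000

w1 = Kv₀ = (3·0 + 5·1 + 6·0; 5·0 + 7·1 + 6·0; 6·0 + 6·1 + 6·0) = (5, 7, 6)
w2 = Kw1 = (3·5 + 5·7 + 6·6; 5·5 + 7·7 + 6·6; 6·5 + 6·7 + 6·6) = (86, 110, 108)
w3 = Kw2 = (1456, 1848, 1824)
Ratio at component: 1848 / 110 = 16.80000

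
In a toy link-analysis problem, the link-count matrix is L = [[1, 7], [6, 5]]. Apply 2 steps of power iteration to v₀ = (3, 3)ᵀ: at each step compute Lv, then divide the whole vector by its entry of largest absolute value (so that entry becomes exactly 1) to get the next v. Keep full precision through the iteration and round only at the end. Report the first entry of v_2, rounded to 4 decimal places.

Lv0 = (24.00000, 33.00000); divide by 33.00000 → v1 = (0.72727, 1.00000)
Lv1 = (7.72727, 9.36364); divide by 9.36364 → v2 = (0.82524, 1.00000)
Requested entry of v2: 255/309 = 0.8252

0.8252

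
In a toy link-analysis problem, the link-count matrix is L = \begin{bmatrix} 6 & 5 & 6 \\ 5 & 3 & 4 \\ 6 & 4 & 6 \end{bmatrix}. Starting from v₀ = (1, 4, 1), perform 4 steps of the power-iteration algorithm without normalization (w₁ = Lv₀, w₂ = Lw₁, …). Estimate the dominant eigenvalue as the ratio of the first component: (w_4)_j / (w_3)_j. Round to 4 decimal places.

w1 = Lv₀ = (6·1 + 5·4 + 6·1; 5·1 + 3·4 + 4·1; 6·1 + 4·4 + 6·1) = (32, 21, 28)
w2 = Lw1 = (6·32 + 5·21 + 6·28; 5·32 + 3·21 + 4·28; 6·32 + 4·21 + 6·28) = (465, 335, 444)
w3 = Lw2 = (7129, 5106, 6794)
w4 = Lw3 = (109068, 78139, 103962)
Ratio at component: 109068 / 7129 = 15.2992

λ ≈ 15.2992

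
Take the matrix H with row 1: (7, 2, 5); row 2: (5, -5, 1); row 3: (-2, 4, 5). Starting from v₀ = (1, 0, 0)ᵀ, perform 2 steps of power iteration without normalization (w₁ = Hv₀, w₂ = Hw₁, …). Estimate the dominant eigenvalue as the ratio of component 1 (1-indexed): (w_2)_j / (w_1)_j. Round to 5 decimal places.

w1 = Hv₀ = (7·1 + 2·0 + 5·0; 5·1 + (-5)·0 + 1·0; (-2)·1 + 4·0 + 5·0) = (7, 5, -2)
w2 = Hw1 = (7·7 + 2·5 + 5·(-2); 5·7 + (-5)·5 + 1·(-2); (-2)·7 + 4·5 + 5·(-2)) = (49, 8, -4)
Ratio at component: 49 / 7 = 7.00000

7.00000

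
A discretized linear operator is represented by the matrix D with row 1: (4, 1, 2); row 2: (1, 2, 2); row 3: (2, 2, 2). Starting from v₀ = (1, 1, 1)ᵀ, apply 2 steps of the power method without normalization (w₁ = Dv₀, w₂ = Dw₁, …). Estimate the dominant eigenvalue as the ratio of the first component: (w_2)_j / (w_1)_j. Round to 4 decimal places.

w1 = Dv₀ = (4·1 + 1·1 + 2·1; 1·1 + 2·1 + 2·1; 2·1 + 2·1 + 2·1) = (7, 5, 6)
w2 = Dw1 = (4·7 + 1·5 + 2·6; 1·7 + 2·5 + 2·6; 2·7 + 2·5 + 2·6) = (45, 29, 36)
Ratio at component: 45 / 7 = 6.4286

λ ≈ 6.4286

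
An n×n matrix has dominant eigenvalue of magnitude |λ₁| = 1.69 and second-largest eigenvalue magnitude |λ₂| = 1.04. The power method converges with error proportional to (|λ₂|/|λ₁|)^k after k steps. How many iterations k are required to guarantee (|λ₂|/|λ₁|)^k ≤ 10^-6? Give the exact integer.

29

|λ₂/λ₁| = 1.04/1.69 = 0.61538
Need k ≥ ln(10^-6) / ln(0.61538) = -13.8155 / -0.4855 ≈ 28.456
Smallest integer k satisfying the bound: 29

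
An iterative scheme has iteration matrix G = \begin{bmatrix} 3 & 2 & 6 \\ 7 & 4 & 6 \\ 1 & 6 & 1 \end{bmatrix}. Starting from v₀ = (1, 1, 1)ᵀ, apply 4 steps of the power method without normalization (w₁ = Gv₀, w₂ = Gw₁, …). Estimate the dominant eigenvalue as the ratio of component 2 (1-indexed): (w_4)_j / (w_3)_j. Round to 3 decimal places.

w1 = Gv₀ = (3·1 + 2·1 + 6·1; 7·1 + 4·1 + 6·1; 1·1 + 6·1 + 1·1) = (11, 17, 8)
w2 = Gw1 = (3·11 + 2·17 + 6·8; 7·11 + 4·17 + 6·8; 1·11 + 6·17 + 1·8) = (115, 193, 121)
w3 = Gw2 = (1457, 2303, 1394)
w4 = Gw3 = (17341, 27775, 16669)
Ratio at component: 27775 / 2303 = 12.060

λ ≈ 12.060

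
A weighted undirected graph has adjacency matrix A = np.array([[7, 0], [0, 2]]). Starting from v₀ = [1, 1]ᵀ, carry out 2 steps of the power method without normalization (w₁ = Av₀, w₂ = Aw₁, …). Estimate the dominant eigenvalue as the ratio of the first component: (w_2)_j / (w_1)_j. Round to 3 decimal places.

λ ≈ 7.000

w1 = Av₀ = (7, 2)
w2 = Aw1 = (49, 4)
Ratio at component: 49 / 7 = 7.000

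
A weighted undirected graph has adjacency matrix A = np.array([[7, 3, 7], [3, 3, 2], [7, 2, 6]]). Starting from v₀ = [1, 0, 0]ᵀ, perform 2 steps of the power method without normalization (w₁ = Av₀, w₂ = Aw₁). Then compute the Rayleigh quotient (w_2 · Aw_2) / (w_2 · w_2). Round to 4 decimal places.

w1 = Av₀ = (7·1 + 3·0 + 7·0; 3·1 + 3·0 + 2·0; 7·1 + 2·0 + 6·0) = (7, 3, 7)
w2 = Aw1 = (7·7 + 3·3 + 7·7; 3·7 + 3·3 + 2·7; 7·7 + 2·3 + 6·7) = (107, 44, 97)
Aw2 = (1560, 647, 1419)
w2·Aw2 = 107·1560 + 44·647 + 97·1419 = 333031; w2·w2 = 107·107 + 44·44 + 97·97 = 22794
λ ≈ 333031/22794 = 14.6105

λ ≈ 14.6105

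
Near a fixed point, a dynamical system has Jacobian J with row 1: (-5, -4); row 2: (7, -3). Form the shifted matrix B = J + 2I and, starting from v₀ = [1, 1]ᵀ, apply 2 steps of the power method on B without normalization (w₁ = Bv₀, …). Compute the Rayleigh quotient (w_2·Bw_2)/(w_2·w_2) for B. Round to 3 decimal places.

μ ≈ -0.843

B = J + 2I has rows (-3, -4); (7, -1)
w1 = Bv₀ = (-7, 6)
w2 = Bw1 = (-3, -55)
Bw2 = (229, 34)
w2·Bw2 = -2557; w2·w2 = 3034; μ ≈ -2557/3034 = -0.843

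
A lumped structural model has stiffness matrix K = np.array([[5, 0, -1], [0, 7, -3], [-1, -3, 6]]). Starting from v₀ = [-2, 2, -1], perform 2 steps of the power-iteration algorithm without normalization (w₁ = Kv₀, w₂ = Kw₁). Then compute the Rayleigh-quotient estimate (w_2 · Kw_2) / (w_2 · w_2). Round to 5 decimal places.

w1 = Kv₀ = (-9, 17, -10)
w2 = Kw1 = (-35, 149, -102)
Kw2 = (-73, 1349, -1024)
w2·Kw2 = (-35)·(-73) + 149·1349 + (-102)·(-1024) = 308004; w2·w2 = (-35)·(-35) + 149·149 + (-102)·(-102) = 33830
λ ≈ 308004/33830 = 9.10446

9.10446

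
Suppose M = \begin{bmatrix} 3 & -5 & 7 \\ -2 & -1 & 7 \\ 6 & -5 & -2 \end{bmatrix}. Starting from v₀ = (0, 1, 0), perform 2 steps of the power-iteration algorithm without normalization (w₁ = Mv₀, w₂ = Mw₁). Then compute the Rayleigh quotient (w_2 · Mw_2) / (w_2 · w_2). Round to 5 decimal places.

2.47134

w1 = Mv₀ = (-5, -1, -5)
w2 = Mw1 = (-45, -24, -15)
Mw2 = (-120, 9, -120)
w2·Mw2 = (-45)·(-120) + (-24)·9 + (-15)·(-120) = 6984; w2·w2 = (-45)·(-45) + (-24)·(-24) + (-15)·(-15) = 2826
λ ≈ 6984/2826 = 2.47134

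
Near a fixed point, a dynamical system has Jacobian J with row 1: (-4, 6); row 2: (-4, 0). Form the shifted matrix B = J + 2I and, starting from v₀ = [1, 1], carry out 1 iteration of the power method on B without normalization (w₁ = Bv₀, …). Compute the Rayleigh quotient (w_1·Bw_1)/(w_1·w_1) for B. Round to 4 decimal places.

B = J + 2I has rows (-2, 6); (-4, 2)
w1 = Bv₀ = (4, -2)
Bw1 = (-20, -20)
w1·Bw1 = -40; w1·w1 = 20; μ ≈ -40/20 = -2.0000

μ ≈ -2.0000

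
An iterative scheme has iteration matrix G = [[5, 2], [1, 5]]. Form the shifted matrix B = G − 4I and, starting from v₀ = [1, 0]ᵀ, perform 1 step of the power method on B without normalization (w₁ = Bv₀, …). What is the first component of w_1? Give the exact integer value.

B = G − 4I has rows (1, 2); (1, 1)
w1 = Bv₀ = (1·1 + 2·0; 1·1 + 1·0) = (1, 1)
Requested component of w1: 1

1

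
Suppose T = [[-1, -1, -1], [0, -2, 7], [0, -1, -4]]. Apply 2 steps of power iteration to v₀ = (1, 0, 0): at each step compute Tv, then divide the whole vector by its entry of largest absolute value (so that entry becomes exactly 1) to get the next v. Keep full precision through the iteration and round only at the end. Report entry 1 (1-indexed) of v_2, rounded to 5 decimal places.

1.00000

Tv0 = (-1.000000, 0.000000, 0.000000); divide by -1.000000 → v1 = (1.000000, 0.000000, 0.000000)
Tv1 = (-1.000000, 0.000000, 0.000000); divide by -1.000000 → v2 = (1.000000, 0.000000, 0.000000)
Requested entry of v2: 1/1 = 1.00000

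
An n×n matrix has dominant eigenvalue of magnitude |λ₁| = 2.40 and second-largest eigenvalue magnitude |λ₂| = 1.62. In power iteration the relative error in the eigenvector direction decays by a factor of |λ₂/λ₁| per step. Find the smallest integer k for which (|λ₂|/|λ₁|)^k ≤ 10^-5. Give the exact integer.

|λ₂/λ₁| = 1.62/2.40 = 0.67500
Need k ≥ ln(10^-5) / ln(0.67500) = -11.5129 / -0.3930 ≈ 29.292
Smallest integer k satisfying the bound: 30

30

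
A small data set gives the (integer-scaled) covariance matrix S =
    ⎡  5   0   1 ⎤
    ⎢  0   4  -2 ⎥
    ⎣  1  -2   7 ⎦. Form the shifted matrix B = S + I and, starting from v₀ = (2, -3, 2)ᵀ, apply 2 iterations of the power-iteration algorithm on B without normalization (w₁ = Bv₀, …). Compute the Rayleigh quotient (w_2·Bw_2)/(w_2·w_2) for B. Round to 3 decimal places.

B = S + I has rows (6, 0, 1); (0, 5, -2); (1, -2, 8)
w1 = Bv₀ = (6·2 + 0·(-3) + 1·2; 0·2 + 5·(-3) + (-2)·2; 1·2 + (-2)·(-3) + 8·2) = (14, -19, 24)
w2 = Bw1 = (6·14 + 0·(-19) + 1·24; 0·14 + 5·(-19) + (-2)·24; 1·14 + (-2)·(-19) + 8·24) = (108, -143, 244)
Bw2 = (892, -1203, 2346)
w2·Bw2 = 840789; w2·w2 = 91649; μ ≈ 840789/91649 = 9.174

9.174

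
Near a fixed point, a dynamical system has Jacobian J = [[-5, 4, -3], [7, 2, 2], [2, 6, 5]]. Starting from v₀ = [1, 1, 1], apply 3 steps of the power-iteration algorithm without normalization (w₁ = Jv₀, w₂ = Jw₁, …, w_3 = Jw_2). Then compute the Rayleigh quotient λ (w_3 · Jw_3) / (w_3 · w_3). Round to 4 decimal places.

w1 = Jv₀ = (-4, 11, 13)
w2 = Jw1 = (25, 20, 123)
w3 = Jw2 = (-414, 461, 785)
Jw3 = (1559, -406, 5863)
w3·Jw3 = (-414)·1559 + 461·(-406) + 785·5863 = 3769863; w3·w3 = (-414)·(-414) + 461·461 + 785·785 = 1000142
λ ≈ 3769863/1000142 = 3.7693

3.7693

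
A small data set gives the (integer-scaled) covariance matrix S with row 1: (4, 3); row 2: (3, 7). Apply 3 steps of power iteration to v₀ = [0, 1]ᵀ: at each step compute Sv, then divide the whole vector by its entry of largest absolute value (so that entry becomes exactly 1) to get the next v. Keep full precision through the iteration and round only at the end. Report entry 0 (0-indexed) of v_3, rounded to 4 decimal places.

0.6059

Sv0 = (3.00000, 7.00000); divide by 7.00000 → v1 = (0.42857, 1.00000)
Sv1 = (4.71429, 8.28571); divide by 8.28571 → v2 = (0.56897, 1.00000)
Sv2 = (5.27586, 8.70690); divide by 8.70690 → v3 = (0.60594, 1.00000)
Requested entry of v3: 306/505 = 0.6059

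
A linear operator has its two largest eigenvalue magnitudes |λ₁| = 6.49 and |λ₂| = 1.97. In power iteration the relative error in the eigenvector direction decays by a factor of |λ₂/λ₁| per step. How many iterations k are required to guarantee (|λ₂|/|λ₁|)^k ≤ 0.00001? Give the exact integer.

|λ₂/λ₁| = 1.97/6.49 = 0.30354
Need k ≥ ln(0.00001) / ln(0.30354) = -11.5129 / -1.1922 ≈ 9.657
Smallest integer k satisfying the bound: 10

10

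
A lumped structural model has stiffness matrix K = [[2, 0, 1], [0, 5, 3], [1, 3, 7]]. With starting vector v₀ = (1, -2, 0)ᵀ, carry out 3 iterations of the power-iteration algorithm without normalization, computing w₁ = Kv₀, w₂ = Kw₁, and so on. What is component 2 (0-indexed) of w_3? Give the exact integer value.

w1 = Kv₀ = (2·1 + 0·(-2) + 1·0; 0·1 + 5·(-2) + 3·0; 1·1 + 3·(-2) + 7·0) = (2, -10, -5)
w2 = Kw1 = (2·2 + 0·(-10) + 1·(-5); 0·2 + 5·(-10) + 3·(-5); 1·2 + 3·(-10) + 7·(-5)) = (-1, -65, -63)
w3 = Kw2 = (-65, -514, -637)
The requested component of w3 is -637.

-637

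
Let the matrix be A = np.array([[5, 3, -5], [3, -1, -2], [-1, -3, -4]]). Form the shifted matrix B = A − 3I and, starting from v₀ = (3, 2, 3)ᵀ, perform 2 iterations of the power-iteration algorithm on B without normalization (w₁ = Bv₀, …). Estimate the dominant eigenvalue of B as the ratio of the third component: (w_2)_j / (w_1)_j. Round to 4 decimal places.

B = A − 3I has rows (2, 3, -5); (3, -4, -2); (-1, -3, -7)
w1 = Bv₀ = (-3, -5, -30)
w2 = Bw1 = (129, 71, 228)
Ratio: 228/-30 = -7.6000

μ ≈ -7.6000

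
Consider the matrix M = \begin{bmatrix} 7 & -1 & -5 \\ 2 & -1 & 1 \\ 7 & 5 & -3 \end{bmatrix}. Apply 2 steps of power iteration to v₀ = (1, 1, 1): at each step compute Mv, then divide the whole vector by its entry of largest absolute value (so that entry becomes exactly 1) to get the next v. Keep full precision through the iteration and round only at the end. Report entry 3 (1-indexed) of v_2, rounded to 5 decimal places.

0.25000

Mv0 = (1.000000, 2.000000, 9.000000); divide by 9.000000 → v1 = (0.111111, 0.222222, 1.000000)
Mv1 = (-4.444444, 1.000000, -1.111111); divide by -4.444444 → v2 = (1.000000, -0.225000, 0.250000)
Requested entry of v2: -10/-40 = 0.25000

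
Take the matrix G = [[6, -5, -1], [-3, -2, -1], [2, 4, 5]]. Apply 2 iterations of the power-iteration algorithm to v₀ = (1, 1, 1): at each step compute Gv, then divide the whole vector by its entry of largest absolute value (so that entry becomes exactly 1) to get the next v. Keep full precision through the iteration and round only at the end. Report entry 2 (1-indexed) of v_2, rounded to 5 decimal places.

Gv0 = (0.000000, -6.000000, 11.000000); divide by 11.000000 → v1 = (0.000000, -0.545455, 1.000000)
Gv1 = (1.727273, 0.090909, 2.818182); divide by 2.818182 → v2 = (0.612903, 0.032258, 1.000000)
Requested entry of v2: 1/31 = 0.03226

0.03226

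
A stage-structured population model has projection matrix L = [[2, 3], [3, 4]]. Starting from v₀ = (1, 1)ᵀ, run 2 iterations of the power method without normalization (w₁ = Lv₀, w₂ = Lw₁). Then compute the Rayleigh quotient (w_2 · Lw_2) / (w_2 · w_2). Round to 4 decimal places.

λ ≈ 6.1623

w1 = Lv₀ = (5, 7)
w2 = Lw1 = (31, 43)
Lw2 = (191, 265)
w2·Lw2 = 31·191 + 43·265 = 17316; w2·w2 = 31·31 + 43·43 = 2810
λ ≈ 17316/2810 = 6.1623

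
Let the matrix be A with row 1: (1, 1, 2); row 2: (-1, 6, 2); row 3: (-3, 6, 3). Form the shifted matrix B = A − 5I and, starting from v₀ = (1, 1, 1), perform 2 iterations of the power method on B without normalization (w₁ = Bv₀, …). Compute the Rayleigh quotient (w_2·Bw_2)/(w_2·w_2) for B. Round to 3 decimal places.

-0.593

B = A − 5I has rows (-4, 1, 2); (-1, 1, 2); (-3, 6, -2)
w1 = Bv₀ = (-1, 2, 1)
w2 = Bw1 = (8, 5, 13)
Bw2 = (-1, 23, -20)
w2·Bw2 = -153; w2·w2 = 258; μ ≈ -153/258 = -0.593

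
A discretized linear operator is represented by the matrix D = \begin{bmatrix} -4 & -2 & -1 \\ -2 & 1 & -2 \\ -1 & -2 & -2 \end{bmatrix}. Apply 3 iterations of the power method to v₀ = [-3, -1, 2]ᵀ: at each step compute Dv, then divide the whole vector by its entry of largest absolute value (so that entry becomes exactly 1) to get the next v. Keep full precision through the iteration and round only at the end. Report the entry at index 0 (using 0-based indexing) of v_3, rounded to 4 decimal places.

1.0000

Dv0 = (12.00000, 1.00000, 1.00000); divide by 12.00000 → v1 = (1.00000, 0.08333, 0.08333)
Dv1 = (-4.25000, -2.08333, -1.33333); divide by -4.25000 → v2 = (1.00000, 0.49020, 0.31373)
Dv2 = (-5.29412, -2.13725, -2.60784); divide by -5.29412 → v3 = (1.00000, 0.40370, 0.49259)
Requested entry of v3: 270/270 = 1.0000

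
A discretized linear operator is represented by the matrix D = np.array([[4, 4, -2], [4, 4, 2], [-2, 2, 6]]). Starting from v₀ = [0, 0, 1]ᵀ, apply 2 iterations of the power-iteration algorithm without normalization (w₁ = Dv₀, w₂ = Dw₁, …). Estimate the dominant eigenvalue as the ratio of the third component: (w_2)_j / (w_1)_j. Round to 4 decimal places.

λ ≈ 7.3333

w1 = Dv₀ = (4·0 + 4·0 + (-2)·1; 4·0 + 4·0 + 2·1; (-2)·0 + 2·0 + 6·1) = (-2, 2, 6)
w2 = Dw1 = (4·(-2) + 4·2 + (-2)·6; 4·(-2) + 4·2 + 2·6; (-2)·(-2) + 2·2 + 6·6) = (-12, 12, 44)
Ratio at component: 44 / 6 = 7.3333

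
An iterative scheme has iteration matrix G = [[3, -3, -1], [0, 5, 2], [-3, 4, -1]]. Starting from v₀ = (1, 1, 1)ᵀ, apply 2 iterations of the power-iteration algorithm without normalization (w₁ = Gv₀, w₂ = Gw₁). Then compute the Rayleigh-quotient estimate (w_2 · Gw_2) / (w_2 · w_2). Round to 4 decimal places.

w1 = Gv₀ = (3·1 + (-3)·1 + (-1)·1; 0·1 + 5·1 + 2·1; (-3)·1 + 4·1 + (-1)·1) = (-1, 7, 0)
w2 = Gw1 = (3·(-1) + (-3)·7 + (-1)·0; 0·(-1) + 5·7 + 2·0; (-3)·(-1) + 4·7 + (-1)·0) = (-24, 35, 31)
Gw2 = (-208, 237, 181)
w2·Gw2 = (-24)·(-208) + 35·237 + 31·181 = 18898; w2·w2 = (-24)·(-24) + 35·35 + 31·31 = 2762
λ ≈ 18898/2762 = 6.8421

6.8421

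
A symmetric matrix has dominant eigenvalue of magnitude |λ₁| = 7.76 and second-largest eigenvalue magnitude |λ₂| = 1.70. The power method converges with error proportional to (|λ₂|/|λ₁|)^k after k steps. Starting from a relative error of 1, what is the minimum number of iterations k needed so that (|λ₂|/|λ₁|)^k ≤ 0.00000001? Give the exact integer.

13

|λ₂/λ₁| = 1.70/7.76 = 0.21907
Need k ≥ ln(0.00000001) / ln(0.21907) = -18.4207 / -1.5184 ≈ 12.132
Smallest integer k satisfying the bound: 13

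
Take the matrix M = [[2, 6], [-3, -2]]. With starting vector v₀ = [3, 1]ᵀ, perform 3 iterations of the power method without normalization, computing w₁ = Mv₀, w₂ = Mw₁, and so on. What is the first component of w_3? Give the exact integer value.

w1 = Mv₀ = (12, -11)
w2 = Mw1 = (-42, -14)
w3 = Mw2 = (-168, 154)
The requested component of w3 is -168.

-168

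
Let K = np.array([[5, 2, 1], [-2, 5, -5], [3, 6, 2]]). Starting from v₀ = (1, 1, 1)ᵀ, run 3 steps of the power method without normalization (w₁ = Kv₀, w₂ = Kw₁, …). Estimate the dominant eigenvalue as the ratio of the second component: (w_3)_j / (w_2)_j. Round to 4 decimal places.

λ ≈ 8.2593

w1 = Kv₀ = (8, -2, 11)
w2 = Kw1 = (47, -81, 34)
w3 = Kw2 = (107, -669, -277)
Ratio at component: -669 / -81 = 8.2593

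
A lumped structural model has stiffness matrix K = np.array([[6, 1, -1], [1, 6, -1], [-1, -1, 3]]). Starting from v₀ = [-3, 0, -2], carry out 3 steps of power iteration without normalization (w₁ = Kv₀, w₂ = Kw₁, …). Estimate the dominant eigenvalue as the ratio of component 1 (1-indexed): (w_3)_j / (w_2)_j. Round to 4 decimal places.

w1 = Kv₀ = (6·(-3) + 1·0 + (-1)·(-2); 1·(-3) + 6·0 + (-1)·(-2); (-1)·(-3) + (-1)·0 + 3·(-2)) = (-16, -1, -3)
w2 = Kw1 = (6·(-16) + 1·(-1) + (-1)·(-3); 1·(-16) + 6·(-1) + (-1)·(-3); (-1)·(-16) + (-1)·(-1) + 3·(-3)) = (-94, -19, 8)
w3 = Kw2 = (-591, -216, 137)
Ratio at component: -591 / -94 = 6.2872

λ ≈ 6.2872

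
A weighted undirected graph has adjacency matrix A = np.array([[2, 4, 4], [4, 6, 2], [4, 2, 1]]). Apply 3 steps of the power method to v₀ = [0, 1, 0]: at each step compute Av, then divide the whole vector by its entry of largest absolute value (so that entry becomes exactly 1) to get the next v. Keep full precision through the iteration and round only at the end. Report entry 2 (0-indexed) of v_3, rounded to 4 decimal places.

Av0 = (4.00000, 6.00000, 2.00000); divide by 6.00000 → v1 = (0.66667, 1.00000, 0.33333)
Av1 = (6.66667, 9.33333, 5.00000); divide by 9.33333 → v2 = (0.71429, 1.00000, 0.53571)
Av2 = (7.57143, 9.92857, 5.39286); divide by 9.92857 → v3 = (0.76259, 1.00000, 0.54317)
Requested entry of v3: 302/556 = 0.5432

0.5432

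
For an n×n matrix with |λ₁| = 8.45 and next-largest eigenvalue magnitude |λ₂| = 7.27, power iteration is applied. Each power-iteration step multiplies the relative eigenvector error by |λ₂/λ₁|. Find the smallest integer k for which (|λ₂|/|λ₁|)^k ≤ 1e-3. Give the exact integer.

46

|λ₂/λ₁| = 7.27/8.45 = 0.86036
Need k ≥ ln(1e-3) / ln(0.86036) = -6.9078 / -0.1504 ≈ 45.926
Smallest integer k satisfying the bound: 46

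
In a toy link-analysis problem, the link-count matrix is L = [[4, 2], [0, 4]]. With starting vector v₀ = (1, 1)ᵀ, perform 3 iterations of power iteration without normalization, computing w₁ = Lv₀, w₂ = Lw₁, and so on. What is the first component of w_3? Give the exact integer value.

w1 = Lv₀ = (6, 4)
w2 = Lw1 = (32, 16)
w3 = Lw2 = (160, 64)
The requested component of w3 is 160.

160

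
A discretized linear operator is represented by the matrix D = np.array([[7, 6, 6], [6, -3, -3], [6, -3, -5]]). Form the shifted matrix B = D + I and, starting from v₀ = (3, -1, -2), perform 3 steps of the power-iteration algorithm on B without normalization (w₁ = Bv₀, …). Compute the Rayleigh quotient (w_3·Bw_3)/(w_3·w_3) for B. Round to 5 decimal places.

B = D + I has rows (8, 6, 6); (6, -2, -3); (6, -3, -4)
w1 = Bv₀ = (8·3 + 6·(-1) + 6·(-2); 6·3 + (-2)·(-1) + (-3)·(-2); 6·3 + (-3)·(-1) + (-4)·(-2)) = (6, 26, 29)
w2 = Bw1 = (8·6 + 6·26 + 6·29; 6·6 + (-2)·26 + (-3)·29; 6·6 + (-3)·26 + (-4)·29) = (378, -103, -158)
w3 = Bw2 = (1458, 2948, 3209)
Bw3 = (48606, -6775, -12932)
w3·Bw3 = 9396060; w3·w3 = 21114149; μ ≈ 9396060/21114149 = 0.44501

0.44501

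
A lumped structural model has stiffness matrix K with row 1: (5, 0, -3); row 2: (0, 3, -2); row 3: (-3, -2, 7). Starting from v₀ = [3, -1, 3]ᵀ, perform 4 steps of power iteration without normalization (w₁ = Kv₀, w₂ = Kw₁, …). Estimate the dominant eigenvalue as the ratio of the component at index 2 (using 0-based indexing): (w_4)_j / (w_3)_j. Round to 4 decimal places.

w1 = Kv₀ = (5·3 + 0·(-1) + (-3)·3; 0·3 + 3·(-1) + (-2)·3; (-3)·3 + (-2)·(-1) + 7·3) = (6, -9, 14)
w2 = Kw1 = (5·6 + 0·(-9) + (-3)·14; 0·6 + 3·(-9) + (-2)·14; (-3)·6 + (-2)·(-9) + 7·14) = (-12, -55, 98)
w3 = Kw2 = (-354, -361, 832)
w4 = Kw3 = (-4266, -2747, 7608)
Ratio at component: 7608 / 832 = 9.1442

λ ≈ 9.1442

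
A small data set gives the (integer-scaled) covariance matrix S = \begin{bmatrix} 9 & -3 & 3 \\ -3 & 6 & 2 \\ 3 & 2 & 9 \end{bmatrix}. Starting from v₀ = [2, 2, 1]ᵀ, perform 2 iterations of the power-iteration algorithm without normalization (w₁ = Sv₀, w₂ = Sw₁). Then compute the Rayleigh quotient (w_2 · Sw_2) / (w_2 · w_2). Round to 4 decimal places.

w1 = Sv₀ = (9·2 + (-3)·2 + 3·1; (-3)·2 + 6·2 + 2·1; 3·2 + 2·2 + 9·1) = (15, 8, 19)
w2 = Sw1 = (9·15 + (-3)·8 + 3·19; (-3)·15 + 6·8 + 2·19; 3·15 + 2·8 + 9·19) = (168, 41, 232)
Sw2 = (2085, 206, 2674)
w2·Sw2 = 168·2085 + 41·206 + 232·2674 = 979094; w2·w2 = 168·168 + 41·41 + 232·232 = 83729
λ ≈ 979094/83729 = 11.6936

λ ≈ 11.6936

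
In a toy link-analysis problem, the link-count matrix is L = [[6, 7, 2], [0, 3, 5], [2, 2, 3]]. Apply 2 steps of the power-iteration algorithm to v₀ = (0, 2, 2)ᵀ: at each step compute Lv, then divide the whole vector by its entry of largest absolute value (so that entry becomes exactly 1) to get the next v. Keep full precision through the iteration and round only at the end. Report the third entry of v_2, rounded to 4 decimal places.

Lv0 = (18.00000, 16.00000, 10.00000); divide by 18.00000 → v1 = (1.00000, 0.88889, 0.55556)
Lv1 = (13.33333, 5.44444, 5.44444); divide by 13.33333 → v2 = (1.00000, 0.40833, 0.40833)
Requested entry of v2: 98/240 = 0.4083

0.4083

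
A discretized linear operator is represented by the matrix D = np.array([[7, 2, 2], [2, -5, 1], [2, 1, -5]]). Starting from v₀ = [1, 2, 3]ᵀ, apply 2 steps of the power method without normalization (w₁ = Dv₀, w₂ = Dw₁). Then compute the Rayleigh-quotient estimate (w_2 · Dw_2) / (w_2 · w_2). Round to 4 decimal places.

λ ≈ 3.5550

w1 = Dv₀ = (7·1 + 2·2 + 2·3; 2·1 + (-5)·2 + 1·3; 2·1 + 1·2 + (-5)·3) = (17, -5, -11)
w2 = Dw1 = (7·17 + 2·(-5) + 2·(-11); 2·17 + (-5)·(-5) + 1·(-11); 2·17 + 1·(-5) + (-5)·(-11)) = (87, 48, 84)
Dw2 = (873, 18, -198)
w2·Dw2 = 87·873 + 48·18 + 84·(-198) = 60183; w2·w2 = 87·87 + 48·48 + 84·84 = 16929
λ ≈ 60183/16929 = 3.5550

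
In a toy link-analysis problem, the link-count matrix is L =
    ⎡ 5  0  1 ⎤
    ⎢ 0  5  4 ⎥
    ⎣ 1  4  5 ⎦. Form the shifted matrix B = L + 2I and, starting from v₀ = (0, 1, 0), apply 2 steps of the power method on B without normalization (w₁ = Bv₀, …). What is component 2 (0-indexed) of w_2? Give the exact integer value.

56

B = L + 2I has rows (7, 0, 1); (0, 7, 4); (1, 4, 7)
w1 = Bv₀ = (7·0 + 0·1 + 1·0; 0·0 + 7·1 + 4·0; 1·0 + 4·1 + 7·0) = (0, 7, 4)
w2 = Bw1 = (7·0 + 0·7 + 1·4; 0·0 + 7·7 + 4·4; 1·0 + 4·7 + 7·4) = (4, 65, 56)
Requested component of w2: 56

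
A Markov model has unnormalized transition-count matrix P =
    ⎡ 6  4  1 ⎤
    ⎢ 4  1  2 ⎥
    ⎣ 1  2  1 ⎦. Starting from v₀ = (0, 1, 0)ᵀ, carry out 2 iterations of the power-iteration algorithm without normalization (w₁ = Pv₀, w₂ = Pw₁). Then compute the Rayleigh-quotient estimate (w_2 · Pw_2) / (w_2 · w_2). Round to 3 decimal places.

w1 = Pv₀ = (6·0 + 4·1 + 1·0; 4·0 + 1·1 + 2·0; 1·0 + 2·1 + 1·0) = (4, 1, 2)
w2 = Pw1 = (6·4 + 4·1 + 1·2; 4·4 + 1·1 + 2·2; 1·4 + 2·1 + 1·2) = (30, 21, 8)
Pw2 = (272, 157, 80)
w2·Pw2 = 30·272 + 21·157 + 8·80 = 12097; w2·w2 = 30·30 + 21·21 + 8·8 = 1405
λ ≈ 12097/1405 = 8.610

8.610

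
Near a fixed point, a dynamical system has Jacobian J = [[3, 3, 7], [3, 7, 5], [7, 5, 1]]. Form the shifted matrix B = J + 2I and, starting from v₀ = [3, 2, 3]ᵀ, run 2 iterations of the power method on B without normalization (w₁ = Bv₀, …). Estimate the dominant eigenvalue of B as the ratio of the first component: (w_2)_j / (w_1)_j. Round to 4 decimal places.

14.6667

B = J + 2I has rows (5, 3, 7); (3, 9, 5); (7, 5, 3)
w1 = Bv₀ = (5·3 + 3·2 + 7·3; 3·3 + 9·2 + 5·3; 7·3 + 5·2 + 3·3) = (42, 42, 40)
w2 = Bw1 = (5·42 + 3·42 + 7·40; 3·42 + 9·42 + 5·40; 7·42 + 5·42 + 3·40) = (616, 704, 624)
Ratio: 616/42 = 14.6667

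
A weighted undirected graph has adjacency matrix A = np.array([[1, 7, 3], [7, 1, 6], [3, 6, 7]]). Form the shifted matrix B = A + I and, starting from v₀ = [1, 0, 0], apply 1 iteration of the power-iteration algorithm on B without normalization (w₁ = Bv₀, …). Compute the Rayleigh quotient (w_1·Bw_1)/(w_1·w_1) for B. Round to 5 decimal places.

B = A + I has rows (2, 7, 3); (7, 2, 6); (3, 6, 8)
w1 = Bv₀ = (2·1 + 7·0 + 3·0; 7·1 + 2·0 + 6·0; 3·1 + 6·0 + 8·0) = (2, 7, 3)
Bw1 = (62, 46, 72)
w1·Bw1 = 662; w1·w1 = 62; μ ≈ 662/62 = 10.67742

μ ≈ 10.67742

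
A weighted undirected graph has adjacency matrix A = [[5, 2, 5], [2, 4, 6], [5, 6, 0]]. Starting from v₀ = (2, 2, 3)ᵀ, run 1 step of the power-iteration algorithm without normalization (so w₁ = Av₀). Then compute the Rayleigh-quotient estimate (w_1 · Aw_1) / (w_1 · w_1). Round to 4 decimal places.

11.4989

w1 = Av₀ = (5·2 + 2·2 + 5·3; 2·2 + 4·2 + 6·3; 5·2 + 6·2 + 0·3) = (29, 30, 22)
Aw1 = (315, 310, 325)
w1·Aw1 = 29·315 + 30·310 + 22·325 = 25585; w1·w1 = 29·29 + 30·30 + 22·22 = 2225
λ ≈ 25585/2225 = 11.4989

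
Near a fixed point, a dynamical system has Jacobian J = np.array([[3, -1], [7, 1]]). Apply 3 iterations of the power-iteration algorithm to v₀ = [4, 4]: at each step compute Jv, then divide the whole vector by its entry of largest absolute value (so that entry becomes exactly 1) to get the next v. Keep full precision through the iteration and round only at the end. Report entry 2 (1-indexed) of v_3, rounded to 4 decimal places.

-0.2857

Jv0 = (8.00000, 32.00000); divide by 32.00000 → v1 = (0.25000, 1.00000)
Jv1 = (-0.25000, 2.75000); divide by 2.75000 → v2 = (-0.09091, 1.00000)
Jv2 = (-1.27273, 0.36364); divide by -1.27273 → v3 = (1.00000, -0.28571)
Requested entry of v3: 32/-112 = -0.2857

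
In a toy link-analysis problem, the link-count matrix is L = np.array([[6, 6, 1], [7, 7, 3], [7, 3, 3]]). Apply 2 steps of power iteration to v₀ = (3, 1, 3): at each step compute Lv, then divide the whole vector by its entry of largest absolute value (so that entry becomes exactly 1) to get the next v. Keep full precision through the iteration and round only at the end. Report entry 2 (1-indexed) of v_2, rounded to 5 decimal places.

1.00000

Lv0 = (27.000000, 37.000000, 33.000000); divide by 37.000000 → v1 = (0.729730, 1.000000, 0.891892)
Lv1 = (11.270270, 14.783784, 10.783784); divide by 14.783784 → v2 = (0.762340, 1.000000, 0.729433)
Requested entry of v2: 547/547 = 1.00000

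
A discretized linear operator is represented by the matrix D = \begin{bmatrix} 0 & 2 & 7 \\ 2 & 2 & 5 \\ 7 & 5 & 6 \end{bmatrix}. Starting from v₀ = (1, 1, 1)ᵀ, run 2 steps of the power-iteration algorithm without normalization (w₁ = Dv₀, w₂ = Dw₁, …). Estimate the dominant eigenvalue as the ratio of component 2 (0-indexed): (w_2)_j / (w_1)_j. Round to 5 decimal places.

w1 = Dv₀ = (9, 9, 18)
w2 = Dw1 = (144, 126, 216)
Ratio at component: 216 / 18 = 12.00000

12.00000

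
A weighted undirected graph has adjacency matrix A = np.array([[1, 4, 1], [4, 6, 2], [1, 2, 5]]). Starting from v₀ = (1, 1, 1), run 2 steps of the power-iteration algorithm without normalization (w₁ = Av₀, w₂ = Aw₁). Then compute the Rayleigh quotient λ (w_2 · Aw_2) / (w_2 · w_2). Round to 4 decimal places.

λ ≈ 9.3574

w1 = Av₀ = (6, 12, 8)
w2 = Aw1 = (62, 112, 70)
Aw2 = (580, 1060, 636)
w2·Aw2 = 62·580 + 112·1060 + 70·636 = 199200; w2·w2 = 62·62 + 112·112 + 70·70 = 21288
λ ≈ 199200/21288 = 9.3574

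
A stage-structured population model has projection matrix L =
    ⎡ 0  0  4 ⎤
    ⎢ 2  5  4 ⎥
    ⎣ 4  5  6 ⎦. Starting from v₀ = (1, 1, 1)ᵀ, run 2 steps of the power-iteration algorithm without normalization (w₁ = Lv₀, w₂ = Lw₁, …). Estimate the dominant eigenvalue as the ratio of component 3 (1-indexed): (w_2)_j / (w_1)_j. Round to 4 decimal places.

λ ≈ 10.7333

w1 = Lv₀ = (4, 11, 15)
w2 = Lw1 = (60, 123, 161)
Ratio at component: 161 / 15 = 10.7333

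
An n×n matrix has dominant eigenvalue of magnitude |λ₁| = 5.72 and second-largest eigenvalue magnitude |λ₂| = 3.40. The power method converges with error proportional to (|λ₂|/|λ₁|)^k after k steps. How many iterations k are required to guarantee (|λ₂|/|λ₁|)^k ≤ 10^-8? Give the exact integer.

|λ₂/λ₁| = 3.40/5.72 = 0.59441
Need k ≥ ln(10^-8) / ln(0.59441) = -18.4207 / -0.5202 ≈ 35.411
Smallest integer k satisfying the bound: 36

36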